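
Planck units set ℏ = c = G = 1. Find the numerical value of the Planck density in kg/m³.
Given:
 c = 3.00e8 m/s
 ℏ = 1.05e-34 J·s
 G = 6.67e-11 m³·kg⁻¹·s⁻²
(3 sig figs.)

From ℏ = c = G = 1 the density scale is ρ_P = c⁵/(ℏG²).
  = 2.43e42 / 4.67e-55
  = 5.20e96 kg/m³

5.20e96 kg/m³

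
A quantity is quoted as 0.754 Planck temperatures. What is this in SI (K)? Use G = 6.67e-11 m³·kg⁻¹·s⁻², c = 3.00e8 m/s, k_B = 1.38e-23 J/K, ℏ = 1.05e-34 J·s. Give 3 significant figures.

1.07e32 K

One Planck temperature: T_P = √(ℏc⁵/G) / k_B = 1.42e32 K.
0.754 × 1.42e32 K = 1.07e32 K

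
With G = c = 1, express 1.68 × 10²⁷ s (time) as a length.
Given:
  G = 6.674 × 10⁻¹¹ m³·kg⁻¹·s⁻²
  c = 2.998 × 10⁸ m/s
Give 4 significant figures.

5.037 × 10³⁵ m

Time → length via c.
1.68 × 10²⁷ s × (c) = 5.037 × 10³⁵ m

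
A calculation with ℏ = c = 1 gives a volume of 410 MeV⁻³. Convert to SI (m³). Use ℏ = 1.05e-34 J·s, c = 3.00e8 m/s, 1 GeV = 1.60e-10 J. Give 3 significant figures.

Volume is [L]³ = [E]⁻³·(ℏc)³.
1 GeV⁻³ → (ℏc)³ × (1 GeV in J)⁻³ = 7.63e-48 m³.
Convert the energy scale: 410 MeV⁻³ = 4.10e11 GeV⁻³.
Result: 4.10e11 × 7.63e-48 = 3.13e-36 m³.

3.13e-36 m³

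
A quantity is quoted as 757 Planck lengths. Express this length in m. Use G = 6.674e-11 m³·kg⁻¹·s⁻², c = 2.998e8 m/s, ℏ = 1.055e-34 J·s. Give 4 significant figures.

One Planck length: ℓ_P = √(ℏG/c³) = 1.616e-35 m.
757 × 1.616e-35 m = 1.224e-32 m

1.224e-32 m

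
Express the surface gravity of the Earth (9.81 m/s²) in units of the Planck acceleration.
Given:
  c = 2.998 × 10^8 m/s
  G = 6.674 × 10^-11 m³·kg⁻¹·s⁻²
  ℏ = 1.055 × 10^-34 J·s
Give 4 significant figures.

Planck acceleration: a_P = √(c⁷/(ℏG)) = 5.560 × 10^51 m/s².
9.81 / 5.560 × 10^51 = 1.764 × 10^-51

1.764 × 10^-51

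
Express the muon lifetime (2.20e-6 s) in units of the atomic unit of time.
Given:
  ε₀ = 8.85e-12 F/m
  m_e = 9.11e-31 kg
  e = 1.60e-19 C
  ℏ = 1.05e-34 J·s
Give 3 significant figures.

atomic unit of time: τ_au = (4πε₀)²ℏ³/(m_e e⁴) = 2.40e-17 s.
2.20e-6 / 2.40e-17 = 9.17e10

9.17e10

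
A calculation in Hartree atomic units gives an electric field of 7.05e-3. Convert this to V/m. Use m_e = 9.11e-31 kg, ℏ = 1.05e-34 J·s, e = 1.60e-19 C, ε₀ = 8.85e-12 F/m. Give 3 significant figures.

3.67e9 V/m

One atomic unit of electric field: E_au = E_h/(e a₀) = m_e²e⁵/((4πε₀)³ℏ⁴) = 5.20e11 V/m.
7.05e-3 × 5.20e11 V/m = 3.67e9 V/m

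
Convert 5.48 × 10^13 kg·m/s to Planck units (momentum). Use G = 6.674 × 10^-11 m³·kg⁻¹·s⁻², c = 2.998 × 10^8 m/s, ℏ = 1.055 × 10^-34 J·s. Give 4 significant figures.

8.397 × 10^12

Planck momentum: p_P = √(ℏc³/G) = 6.527 kg·m/s.
5.48 × 10^13 / 6.527 = 8.397 × 10^12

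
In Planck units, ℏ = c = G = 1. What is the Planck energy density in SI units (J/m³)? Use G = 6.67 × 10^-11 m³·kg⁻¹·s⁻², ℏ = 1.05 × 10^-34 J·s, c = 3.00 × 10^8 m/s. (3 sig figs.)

The unique combination of the constants set to 1 with dimensions of energy density is u_P = c⁷/(ℏG²).
  = 2.19 × 10^59 / 4.67 × 10^-55
  = 4.68 × 10^113 J/m³

4.68 × 10^113 J/m³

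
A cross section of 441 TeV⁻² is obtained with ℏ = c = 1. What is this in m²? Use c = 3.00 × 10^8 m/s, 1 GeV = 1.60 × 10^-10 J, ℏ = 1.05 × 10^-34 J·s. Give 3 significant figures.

1.71 × 10^-35 m²

Area is [L]² = [E]⁻²·(ℏc)²; restore (ℏc)².
1 GeV⁻² → (ℏc)² × (1 GeV in J)⁻² = 3.88 × 10^-32 m².
Convert the energy scale: 441 TeV⁻² = 4.41 × 10^-4 GeV⁻².
Result: 4.41 × 10^-4 × 3.88 × 10^-32 = 1.71 × 10^-35 m².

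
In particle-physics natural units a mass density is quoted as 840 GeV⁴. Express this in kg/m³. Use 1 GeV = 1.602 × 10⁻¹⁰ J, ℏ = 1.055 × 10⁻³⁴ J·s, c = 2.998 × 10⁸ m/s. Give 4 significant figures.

1.945 × 10²³ kg/m³

Mass density is [E]/(c²[L]³) = [E]⁴/(ℏ³c⁵).
1 GeV⁴ → 1/(ℏ³c⁵) × (1 GeV in J)⁴ = 2.316 × 10²⁰ kg/m³.
Result: 840 × 2.316 × 10²⁰ = 1.945 × 10²³ kg/m³.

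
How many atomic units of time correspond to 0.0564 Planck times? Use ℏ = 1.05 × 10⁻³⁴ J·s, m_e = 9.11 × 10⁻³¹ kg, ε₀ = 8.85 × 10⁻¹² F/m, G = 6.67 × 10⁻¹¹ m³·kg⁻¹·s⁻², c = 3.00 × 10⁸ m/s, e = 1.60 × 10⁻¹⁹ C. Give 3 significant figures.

1.26 × 10⁻²⁸

Planck time: t_P = √(ℏG/c⁵) = 5.37 × 10⁻⁴⁴ s
atomic unit of time: τ_au = (4πε₀)²ℏ³/(m_e e⁴) = 2.40 × 10⁻¹⁷ s
0.0564 × 5.37 × 10⁻⁴⁴ / 2.40 × 10⁻¹⁷ = 1.26 × 10⁻²⁸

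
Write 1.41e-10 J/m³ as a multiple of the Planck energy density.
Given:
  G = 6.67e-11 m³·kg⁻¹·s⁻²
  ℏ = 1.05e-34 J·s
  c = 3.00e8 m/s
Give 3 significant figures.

3.01e-124

Planck energy density: u_P = c⁷/(ℏG²) = 4.68e113 J/m³.
1.41e-10 / 4.68e113 = 3.01e-124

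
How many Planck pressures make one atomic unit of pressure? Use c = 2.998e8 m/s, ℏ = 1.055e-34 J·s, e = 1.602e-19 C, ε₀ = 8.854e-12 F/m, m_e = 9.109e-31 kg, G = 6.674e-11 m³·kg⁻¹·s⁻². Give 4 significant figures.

6.323e-101

atomic unit of pressure: P_au = E_h/a₀³ = m_e⁴e¹⁰/((4πε₀)⁵ℏ⁸) = 2.929e13 Pa
Planck pressure: p_P = c⁷/(ℏG²) = 4.632e113 Pa
ratio = 2.929e13 / 4.632e113 = 6.323e-101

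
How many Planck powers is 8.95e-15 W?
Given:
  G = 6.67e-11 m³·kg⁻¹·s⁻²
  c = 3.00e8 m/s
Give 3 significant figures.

2.46e-67

Planck power: P_P = c⁵/G = 3.64e52 W.
8.95e-15 / 3.64e52 = 2.46e-67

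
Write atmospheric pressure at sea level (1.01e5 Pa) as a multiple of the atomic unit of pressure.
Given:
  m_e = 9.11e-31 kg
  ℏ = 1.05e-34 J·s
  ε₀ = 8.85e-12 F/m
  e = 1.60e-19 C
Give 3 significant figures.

3.35e-9

atomic unit of pressure: P_au = E_h/a₀³ = m_e⁴e¹⁰/((4πε₀)⁵ℏ⁸) = 3.01e13 Pa.
1.01e5 / 3.01e13 = 3.35e-9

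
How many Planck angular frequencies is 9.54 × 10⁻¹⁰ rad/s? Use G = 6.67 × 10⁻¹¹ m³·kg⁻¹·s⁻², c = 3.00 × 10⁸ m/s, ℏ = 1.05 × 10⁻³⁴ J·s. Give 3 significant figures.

Planck angular frequency: ω_P = √(c⁵/(ℏG)) = 1.86 × 10⁴³ rad/s.
9.54 × 10⁻¹⁰ / 1.86 × 10⁴³ = 5.12 × 10⁻⁵³

5.12 × 10⁻⁵³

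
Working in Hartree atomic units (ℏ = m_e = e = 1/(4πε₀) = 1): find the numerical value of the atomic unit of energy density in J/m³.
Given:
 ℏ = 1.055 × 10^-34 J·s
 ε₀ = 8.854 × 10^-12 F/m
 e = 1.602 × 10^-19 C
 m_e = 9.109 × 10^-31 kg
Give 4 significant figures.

2.929 × 10^13 J/m³

The unique combination of the constants set to 1 with dimensions of energy density is u_au = E_h/a₀³ = m_e⁴e¹⁰/((4πε₀)⁵ℏ⁸).
E_h = 4.354 × 10^-18 J
a₀ = 5.297 × 10^-11 m
E_h/a₀³ = 2.929 × 10^13 J/m³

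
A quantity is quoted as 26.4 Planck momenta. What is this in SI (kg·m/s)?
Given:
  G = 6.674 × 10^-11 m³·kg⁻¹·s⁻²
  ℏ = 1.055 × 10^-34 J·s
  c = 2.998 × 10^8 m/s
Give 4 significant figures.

One Planck momentum: p_P = √(ℏc³/G) = 6.527 kg·m/s.
26.4 × 6.527 kg·m/s = 172.3 kg·m/s

172.3 kg·m/s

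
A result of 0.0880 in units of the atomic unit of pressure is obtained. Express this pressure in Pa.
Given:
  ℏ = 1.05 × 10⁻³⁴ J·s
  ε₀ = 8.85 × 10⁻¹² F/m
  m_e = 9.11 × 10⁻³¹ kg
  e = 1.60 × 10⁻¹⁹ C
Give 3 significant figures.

2.65 × 10¹² Pa

One atomic unit of pressure: P_au = E_h/a₀³ = m_e⁴e¹⁰/((4πε₀)⁵ℏ⁸) = 3.01 × 10¹³ Pa.
0.0880 × 3.01 × 10¹³ Pa = 2.65 × 10¹² Pa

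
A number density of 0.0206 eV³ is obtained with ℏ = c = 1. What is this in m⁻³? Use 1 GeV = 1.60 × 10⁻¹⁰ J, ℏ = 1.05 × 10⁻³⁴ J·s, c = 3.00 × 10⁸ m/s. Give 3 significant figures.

Number density is [L]⁻³ = [E]³/(ℏc)³.
1 GeV³ → 1/(ℏc)³ × (1 GeV in J)³ = 1.31 × 10⁴⁷ m⁻³.
Convert the energy scale: 0.0206 eV³ = 2.06 × 10⁻²⁹ GeV³.
Result: 2.06 × 10⁻²⁹ × 1.31 × 10⁴⁷ = 2.70 × 10¹⁸ m⁻³.

2.70 × 10¹⁸ m⁻³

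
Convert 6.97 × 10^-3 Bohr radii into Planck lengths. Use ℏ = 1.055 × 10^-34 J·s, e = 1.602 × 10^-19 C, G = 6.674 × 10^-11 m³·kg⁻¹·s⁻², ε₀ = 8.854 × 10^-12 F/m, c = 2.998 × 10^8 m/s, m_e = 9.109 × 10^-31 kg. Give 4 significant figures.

Bohr radius: a₀ = 4πε₀ℏ²/(m_e e²) = 5.297 × 10^-11 m
Planck length: ℓ_P = √(ℏG/c³) = 1.616 × 10^-35 m
6.97 × 10^-3 × 5.297 × 10^-11 / 1.616 × 10^-35 = 2.284 × 10^22

2.284 × 10^22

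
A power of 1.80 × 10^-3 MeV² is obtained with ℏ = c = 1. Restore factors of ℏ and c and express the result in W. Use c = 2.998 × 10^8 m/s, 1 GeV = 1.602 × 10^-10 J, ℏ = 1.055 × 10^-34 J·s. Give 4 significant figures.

Power is [E]/[T] = [E]²/ℏ.
1 GeV² → 1/ℏ × (1 GeV in J)² = 2.433 × 10^14 W.
Convert the energy scale: 1.80 × 10^-3 MeV² = 1.80 × 10^-9 GeV².
Result: 1.80 × 10^-9 × 2.433 × 10^14 = 4.379 × 10^5 W.

4.379 × 10^5 W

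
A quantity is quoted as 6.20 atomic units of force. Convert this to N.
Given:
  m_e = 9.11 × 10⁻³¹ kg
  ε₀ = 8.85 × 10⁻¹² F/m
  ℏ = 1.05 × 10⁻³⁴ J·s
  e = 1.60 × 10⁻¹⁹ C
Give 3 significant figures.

5.16 × 10⁻⁷ N

One atomic unit of force: F_au = E_h/a₀ = m_e²e⁶/((4πε₀)³ℏ⁴) = 8.33 × 10⁻⁸ N.
6.20 × 8.33 × 10⁻⁸ N = 5.16 × 10⁻⁷ N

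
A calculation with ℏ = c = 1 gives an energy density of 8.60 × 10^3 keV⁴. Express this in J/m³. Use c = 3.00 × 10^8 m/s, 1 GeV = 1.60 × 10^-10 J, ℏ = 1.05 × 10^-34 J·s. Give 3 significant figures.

[E]/[L]³ = [E]⁴/(ℏc)³; restore (ℏc)⁻³.
1 GeV⁴ → 1/(ℏc)³ × (1 GeV in J)⁴ = 2.10 × 10^37 J/m³.
Convert the energy scale: 8.60 × 10^3 keV⁴ = 8.60 × 10^-21 GeV⁴.
Result: 8.60 × 10^-21 × 2.10 × 10^37 = 1.80 × 10^17 J/m³.

1.80 × 10^17 J/m³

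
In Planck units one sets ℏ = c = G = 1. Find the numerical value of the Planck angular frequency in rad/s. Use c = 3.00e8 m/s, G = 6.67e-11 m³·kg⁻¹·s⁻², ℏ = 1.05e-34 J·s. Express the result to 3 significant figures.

ω_P = √(c⁵/(ℏG))
  = √(3.47e86)
  = 1.86e43 rad/s

1.86e43 rad/s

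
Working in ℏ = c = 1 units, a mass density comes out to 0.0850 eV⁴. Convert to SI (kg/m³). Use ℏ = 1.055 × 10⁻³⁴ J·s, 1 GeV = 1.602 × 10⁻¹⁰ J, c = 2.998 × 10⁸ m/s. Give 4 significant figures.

1.969 × 10⁻¹⁷ kg/m³

Mass density is [E]/(c²[L]³) = [E]⁴/(ℏ³c⁵).
1 GeV⁴ → 1/(ℏ³c⁵) × (1 GeV in J)⁴ = 2.316 × 10²⁰ kg/m³.
Convert the energy scale: 0.0850 eV⁴ = 8.50 × 10⁻³⁸ GeV⁴.
Result: 8.50 × 10⁻³⁸ × 2.316 × 10²⁰ = 1.969 × 10⁻¹⁷ kg/m³.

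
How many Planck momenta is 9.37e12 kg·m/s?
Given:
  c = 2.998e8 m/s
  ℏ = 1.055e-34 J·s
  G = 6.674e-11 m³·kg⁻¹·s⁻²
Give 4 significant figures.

1.436e12

Planck momentum: p_P = √(ℏc³/G) = 6.527 kg·m/s.
9.37e12 / 6.527 = 1.436e12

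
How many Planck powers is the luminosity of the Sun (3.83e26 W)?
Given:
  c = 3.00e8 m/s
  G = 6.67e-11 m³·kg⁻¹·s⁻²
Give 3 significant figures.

1.05e-26

Planck power: P_P = c⁵/G = 3.64e52 W.
3.83e26 / 3.64e52 = 1.05e-26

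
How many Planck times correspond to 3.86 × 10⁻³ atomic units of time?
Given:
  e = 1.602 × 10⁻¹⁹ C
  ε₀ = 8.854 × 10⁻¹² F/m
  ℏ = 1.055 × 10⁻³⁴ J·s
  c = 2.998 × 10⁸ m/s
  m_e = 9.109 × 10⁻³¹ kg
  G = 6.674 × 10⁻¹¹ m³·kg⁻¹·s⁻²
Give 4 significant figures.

1.735 × 10²⁴

atomic unit of time: τ_au = (4πε₀)²ℏ³/(m_e e⁴) = 2.423 × 10⁻¹⁷ s
Planck time: t_P = √(ℏG/c⁵) = 5.392 × 10⁻⁴⁴ s
3.86 × 10⁻³ × 2.423 × 10⁻¹⁷ / 5.392 × 10⁻⁴⁴ = 1.735 × 10²⁴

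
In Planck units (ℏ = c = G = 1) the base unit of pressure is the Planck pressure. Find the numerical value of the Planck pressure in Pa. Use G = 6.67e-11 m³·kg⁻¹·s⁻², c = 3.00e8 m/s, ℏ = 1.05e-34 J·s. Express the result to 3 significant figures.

4.68e113 Pa

p_P = c⁷/(ℏG²)
  = 2.19e59 / 4.67e-55
  = 4.68e113 Pa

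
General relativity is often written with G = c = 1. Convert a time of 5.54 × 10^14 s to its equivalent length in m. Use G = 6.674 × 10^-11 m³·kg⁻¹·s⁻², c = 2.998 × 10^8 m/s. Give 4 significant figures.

1.661 × 10^23 m

Time → length via c.
5.54 × 10^14 s × (c) = 1.661 × 10^23 m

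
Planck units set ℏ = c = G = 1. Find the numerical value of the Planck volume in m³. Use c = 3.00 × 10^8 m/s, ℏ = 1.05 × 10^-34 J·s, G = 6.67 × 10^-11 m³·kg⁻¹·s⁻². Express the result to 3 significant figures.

From ℏ = c = G = 1 the volume scale is V_P = (ℏG/c³)^(3/2).
  = √(1.75 × 10^-209)
  = 4.18 × 10^-105 m³

4.18 × 10^-105 m³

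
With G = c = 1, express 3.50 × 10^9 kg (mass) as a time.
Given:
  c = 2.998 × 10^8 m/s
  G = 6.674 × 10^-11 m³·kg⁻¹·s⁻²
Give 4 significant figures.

8.669 × 10^-27 s

Mass → time via G/c³.
3.50 × 10^9 kg × (G/c³) = 8.669 × 10^-27 s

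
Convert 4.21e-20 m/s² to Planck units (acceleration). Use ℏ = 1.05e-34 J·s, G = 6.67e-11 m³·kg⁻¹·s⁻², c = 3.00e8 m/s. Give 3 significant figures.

7.53e-72

Planck acceleration: a_P = √(c⁷/(ℏG)) = 5.59e51 m/s².
4.21e-20 / 5.59e51 = 7.53e-72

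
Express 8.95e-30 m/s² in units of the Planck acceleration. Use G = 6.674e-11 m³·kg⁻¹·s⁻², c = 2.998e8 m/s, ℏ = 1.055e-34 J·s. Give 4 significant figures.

1.610e-81

Planck acceleration: a_P = √(c⁷/(ℏG)) = 5.560e51 m/s².
8.95e-30 / 5.560e51 = 1.610e-81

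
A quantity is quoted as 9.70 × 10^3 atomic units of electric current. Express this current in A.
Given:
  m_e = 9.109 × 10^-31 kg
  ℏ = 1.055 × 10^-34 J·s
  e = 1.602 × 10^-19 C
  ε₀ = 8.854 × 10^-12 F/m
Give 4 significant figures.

One atomic unit of electric current: I_au = e E_h/ℏ = m_e e⁵/((4πε₀)²ℏ³) = 6.612 × 10^-3 A.
9.70 × 10^3 × 6.612 × 10^-3 A = 64.14 A

64.14 A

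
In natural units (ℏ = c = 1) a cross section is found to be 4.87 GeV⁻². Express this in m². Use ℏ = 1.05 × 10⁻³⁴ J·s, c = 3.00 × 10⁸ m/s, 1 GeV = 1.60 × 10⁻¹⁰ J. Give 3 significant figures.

Area is [L]² = [E]⁻²·(ℏc)²; restore (ℏc)².
1 GeV⁻² → (ℏc)² × (1 GeV in J)⁻² = 3.88 × 10⁻³² m².
Result: 4.87 × 3.88 × 10⁻³² = 1.89 × 10⁻³¹ m².

1.89 × 10⁻³¹ m²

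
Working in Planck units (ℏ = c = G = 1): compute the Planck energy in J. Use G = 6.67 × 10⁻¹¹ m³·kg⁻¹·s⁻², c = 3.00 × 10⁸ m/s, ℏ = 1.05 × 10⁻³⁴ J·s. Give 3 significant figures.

Dimensional analysis gives E_P = √(ℏc⁵/G).
  = √(3.83 × 10¹⁸)
  = 1.96 × 10⁹ J

1.96 × 10⁹ J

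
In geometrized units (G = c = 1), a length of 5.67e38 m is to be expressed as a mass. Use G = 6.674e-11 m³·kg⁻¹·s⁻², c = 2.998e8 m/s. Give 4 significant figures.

7.636e65 kg

Length → mass via c²/G.
5.67e38 m × (c²/G) = 7.636e65 kg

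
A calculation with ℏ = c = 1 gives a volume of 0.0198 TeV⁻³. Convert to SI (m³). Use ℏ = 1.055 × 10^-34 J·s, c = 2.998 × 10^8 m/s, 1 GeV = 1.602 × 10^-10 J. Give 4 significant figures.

Volume is [L]³ = [E]⁻³·(ℏc)³.
1 GeV⁻³ → (ℏc)³ × (1 GeV in J)⁻³ = 7.696 × 10^-48 m³.
Convert the energy scale: 0.0198 TeV⁻³ = 1.98 × 10^-11 GeV⁻³.
Result: 1.98 × 10^-11 × 7.696 × 10^-48 = 1.524 × 10^-58 m³.

1.524 × 10^-58 m³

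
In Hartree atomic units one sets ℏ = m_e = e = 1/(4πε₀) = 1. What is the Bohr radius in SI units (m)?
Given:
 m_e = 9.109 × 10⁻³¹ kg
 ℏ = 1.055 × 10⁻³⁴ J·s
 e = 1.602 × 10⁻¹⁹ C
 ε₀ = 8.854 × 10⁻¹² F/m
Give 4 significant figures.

a₀ = 4πε₀ℏ²/(m_e e²)
  = 1.238 × 10⁻⁷⁸ / 2.338 × 10⁻⁶⁸
  = 5.297 × 10⁻¹¹ m

5.297 × 10⁻¹¹ m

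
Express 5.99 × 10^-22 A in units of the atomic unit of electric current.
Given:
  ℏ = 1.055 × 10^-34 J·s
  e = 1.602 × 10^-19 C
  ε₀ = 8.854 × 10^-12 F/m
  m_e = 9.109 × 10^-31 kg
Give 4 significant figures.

9.059 × 10^-20

atomic unit of electric current: I_au = e E_h/ℏ = m_e e⁵/((4πε₀)²ℏ³) = 6.612 × 10^-3 A.
5.99 × 10^-22 / 6.612 × 10^-3 = 9.059 × 10^-20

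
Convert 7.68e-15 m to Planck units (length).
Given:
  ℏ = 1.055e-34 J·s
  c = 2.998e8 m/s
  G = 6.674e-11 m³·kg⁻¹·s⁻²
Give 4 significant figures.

Planck length: ℓ_P = √(ℏG/c³) = 1.616e-35 m.
7.68e-15 / 1.616e-35 = 4.751e20

4.751e20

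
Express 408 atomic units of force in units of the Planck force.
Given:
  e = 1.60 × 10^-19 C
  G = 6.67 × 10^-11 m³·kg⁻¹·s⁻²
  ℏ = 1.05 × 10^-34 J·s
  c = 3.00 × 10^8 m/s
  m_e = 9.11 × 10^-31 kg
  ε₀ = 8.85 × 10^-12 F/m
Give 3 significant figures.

2.80 × 10^-49

atomic unit of force: F_au = E_h/a₀ = m_e²e⁶/((4πε₀)³ℏ⁴) = 8.33 × 10^-8 N
Planck force: F_P = c⁴/G = 1.21 × 10^44 N
408 × 8.33 × 10^-8 / 1.21 × 10^44 = 2.80 × 10^-49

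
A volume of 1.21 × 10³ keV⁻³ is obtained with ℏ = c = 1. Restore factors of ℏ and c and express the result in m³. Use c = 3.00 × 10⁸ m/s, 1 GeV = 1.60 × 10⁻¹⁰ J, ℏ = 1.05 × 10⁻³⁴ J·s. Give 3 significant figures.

Volume is [L]³ = [E]⁻³·(ℏc)³.
1 GeV⁻³ → (ℏc)³ × (1 GeV in J)⁻³ = 7.63 × 10⁻⁴⁸ m³.
Convert the energy scale: 1.21 × 10³ keV⁻³ = 1.21 × 10²¹ GeV⁻³.
Result: 1.21 × 10²¹ × 7.63 × 10⁻⁴⁸ = 9.23 × 10⁻²⁷ m³.

9.23 × 10⁻²⁷ m³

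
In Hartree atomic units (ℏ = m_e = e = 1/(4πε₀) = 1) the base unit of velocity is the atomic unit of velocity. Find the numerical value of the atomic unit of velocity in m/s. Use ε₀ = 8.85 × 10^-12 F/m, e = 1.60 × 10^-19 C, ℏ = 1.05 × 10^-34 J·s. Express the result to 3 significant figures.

2.19 × 10^6 m/s

v_au = e²/(4πε₀ℏ)
  = 2.56 × 10^-38 / 1.17 × 10^-44
  = 2.19 × 10^6 m/s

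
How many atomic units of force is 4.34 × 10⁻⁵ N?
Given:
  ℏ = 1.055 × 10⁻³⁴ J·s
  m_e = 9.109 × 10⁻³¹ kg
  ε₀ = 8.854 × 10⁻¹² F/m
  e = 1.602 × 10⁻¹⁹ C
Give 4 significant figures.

atomic unit of force: F_au = E_h/a₀ = m_e²e⁶/((4πε₀)³ℏ⁴) = 8.220 × 10⁻⁸ N.
4.34 × 10⁻⁵ / 8.220 × 10⁻⁸ = 528

528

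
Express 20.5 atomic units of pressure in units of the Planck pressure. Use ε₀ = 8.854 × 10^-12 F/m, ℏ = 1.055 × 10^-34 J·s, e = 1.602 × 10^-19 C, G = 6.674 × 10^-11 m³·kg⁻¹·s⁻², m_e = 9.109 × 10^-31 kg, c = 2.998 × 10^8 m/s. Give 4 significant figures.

atomic unit of pressure: P_au = E_h/a₀³ = m_e⁴e¹⁰/((4πε₀)⁵ℏ⁸) = 2.929 × 10^13 Pa
Planck pressure: p_P = c⁷/(ℏG²) = 4.632 × 10^113 Pa
20.5 × 2.929 × 10^13 / 4.632 × 10^113 = 1.296 × 10^-99

1.296 × 10^-99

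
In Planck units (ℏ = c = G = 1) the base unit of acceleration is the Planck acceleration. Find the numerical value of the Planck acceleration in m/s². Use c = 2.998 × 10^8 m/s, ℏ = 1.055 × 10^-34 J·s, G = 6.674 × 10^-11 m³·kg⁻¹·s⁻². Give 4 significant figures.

a_P = √(c⁷/(ℏG))
  = √(3.092 × 10^103)
  = 5.560 × 10^51 m/s²

5.560 × 10^51 m/s²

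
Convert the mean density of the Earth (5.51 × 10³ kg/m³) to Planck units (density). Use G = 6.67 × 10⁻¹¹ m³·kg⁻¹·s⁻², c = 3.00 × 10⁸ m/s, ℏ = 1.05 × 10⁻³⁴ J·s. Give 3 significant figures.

Planck density: ρ_P = c⁵/(ℏG²) = 5.20 × 10⁹⁶ kg/m³.
5.51 × 10³ / 5.20 × 10⁹⁶ = 1.06 × 10⁻⁹³

1.06 × 10⁻⁹³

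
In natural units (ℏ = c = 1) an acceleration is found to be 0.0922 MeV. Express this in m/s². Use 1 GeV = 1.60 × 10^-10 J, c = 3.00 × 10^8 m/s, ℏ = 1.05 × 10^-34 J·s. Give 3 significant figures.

4.21 × 10^28 m/s²

Acceleration is [L]/[T]² = c·[E]/ℏ.
1 GeV → c/ℏ × (1 GeV in J) = 4.57 × 10^32 m/s².
Convert the energy scale: 0.0922 MeV = 9.22 × 10^-5 GeV.
Result: 9.22 × 10^-5 × 4.57 × 10^32 = 4.21 × 10^28 m/s².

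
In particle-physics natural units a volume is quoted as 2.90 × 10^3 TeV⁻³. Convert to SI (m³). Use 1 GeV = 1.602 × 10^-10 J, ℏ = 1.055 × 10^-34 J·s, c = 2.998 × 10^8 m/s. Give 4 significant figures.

2.232 × 10^-53 m³

Volume is [L]³ = [E]⁻³·(ℏc)³.
1 GeV⁻³ → (ℏc)³ × (1 GeV in J)⁻³ = 7.696 × 10^-48 m³.
Convert the energy scale: 2.90 × 10^3 TeV⁻³ = 2.90 × 10^-6 GeV⁻³.
Result: 2.90 × 10^-6 × 7.696 × 10^-48 = 2.232 × 10^-53 m³.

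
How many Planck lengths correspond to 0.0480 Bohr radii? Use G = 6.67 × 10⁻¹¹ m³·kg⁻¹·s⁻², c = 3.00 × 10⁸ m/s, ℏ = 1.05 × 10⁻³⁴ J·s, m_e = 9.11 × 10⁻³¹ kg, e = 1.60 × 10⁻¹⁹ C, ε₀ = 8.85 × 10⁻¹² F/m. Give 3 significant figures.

Bohr radius: a₀ = 4πε₀ℏ²/(m_e e²) = 5.26 × 10⁻¹¹ m
Planck length: ℓ_P = √(ℏG/c³) = 1.61 × 10⁻³⁵ m
0.0480 × 5.26 × 10⁻¹¹ / 1.61 × 10⁻³⁵ = 1.57 × 10²³

1.57 × 10²³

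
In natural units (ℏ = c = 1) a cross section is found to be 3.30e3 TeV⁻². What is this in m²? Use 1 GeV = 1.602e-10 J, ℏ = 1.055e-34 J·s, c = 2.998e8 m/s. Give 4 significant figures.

1.286e-34 m²

Area is [L]² = [E]⁻²·(ℏc)²; restore (ℏc)².
1 GeV⁻² → (ℏc)² × (1 GeV in J)⁻² = 3.898e-32 m².
Convert the energy scale: 3.30e3 TeV⁻² = 3.30e-3 GeV⁻².
Result: 3.30e-3 × 3.898e-32 = 1.286e-34 m².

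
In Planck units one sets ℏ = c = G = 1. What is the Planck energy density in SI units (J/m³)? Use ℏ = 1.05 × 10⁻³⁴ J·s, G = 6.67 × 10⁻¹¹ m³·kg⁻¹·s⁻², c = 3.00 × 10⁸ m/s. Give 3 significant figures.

u_P = c⁷/(ℏG²)
  = 2.19 × 10⁵⁹ / 4.67 × 10⁻⁵⁵
  = 4.68 × 10¹¹³ J/m³

4.68 × 10¹¹³ J/m³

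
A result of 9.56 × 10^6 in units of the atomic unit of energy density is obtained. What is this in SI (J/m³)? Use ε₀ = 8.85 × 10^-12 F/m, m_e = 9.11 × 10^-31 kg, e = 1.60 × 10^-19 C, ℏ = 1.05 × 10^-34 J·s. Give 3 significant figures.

2.88 × 10^20 J/m³

One atomic unit of energy density: u_au = E_h/a₀³ = m_e⁴e¹⁰/((4πε₀)⁵ℏ⁸) = 3.01 × 10^13 J/m³.
9.56 × 10^6 × 3.01 × 10^13 J/m³ = 2.88 × 10^20 J/m³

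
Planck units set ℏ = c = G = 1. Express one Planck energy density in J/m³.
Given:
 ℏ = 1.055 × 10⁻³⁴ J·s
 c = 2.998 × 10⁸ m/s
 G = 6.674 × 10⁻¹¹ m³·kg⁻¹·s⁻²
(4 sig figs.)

Dimensional analysis gives u_P = c⁷/(ℏG²).
  = 2.177 × 10⁵⁹ / 4.699 × 10⁻⁵⁵
  = 4.632 × 10¹¹³ J/m³

4.632 × 10¹¹³ J/m³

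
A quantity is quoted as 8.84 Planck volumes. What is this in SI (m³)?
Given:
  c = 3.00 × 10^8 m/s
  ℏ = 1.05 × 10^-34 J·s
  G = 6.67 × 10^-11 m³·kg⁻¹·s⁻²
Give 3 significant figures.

One Planck volume: V_P = (ℏG/c³)^(3/2) = 4.18 × 10^-105 m³.
8.84 × 4.18 × 10^-105 m³ = 3.69 × 10^-104 m³

3.69 × 10^-104 m³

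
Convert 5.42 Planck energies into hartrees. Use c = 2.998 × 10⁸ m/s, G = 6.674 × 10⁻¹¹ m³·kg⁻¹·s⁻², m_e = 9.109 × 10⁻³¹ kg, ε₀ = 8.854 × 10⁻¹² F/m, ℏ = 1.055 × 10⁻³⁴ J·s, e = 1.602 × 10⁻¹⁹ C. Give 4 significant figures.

Planck energy: E_P = √(ℏc⁵/G) = 1.957 × 10⁹ J
hartree: E_h = m_e e⁴/(4πε₀ℏ)² = 4.354 × 10⁻¹⁸ J
5.42 × 1.957 × 10⁹ / 4.354 × 10⁻¹⁸ = 2.436 × 10²⁷

2.436 × 10²⁷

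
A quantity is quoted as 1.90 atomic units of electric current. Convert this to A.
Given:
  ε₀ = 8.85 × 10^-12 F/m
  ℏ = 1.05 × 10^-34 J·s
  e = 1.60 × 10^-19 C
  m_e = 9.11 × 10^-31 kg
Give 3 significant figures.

0.0127 A

One atomic unit of electric current: I_au = e E_h/ℏ = m_e e⁵/((4πε₀)²ℏ³) = 6.67 × 10^-3 A.
1.90 × 6.67 × 10^-3 A = 0.0127 A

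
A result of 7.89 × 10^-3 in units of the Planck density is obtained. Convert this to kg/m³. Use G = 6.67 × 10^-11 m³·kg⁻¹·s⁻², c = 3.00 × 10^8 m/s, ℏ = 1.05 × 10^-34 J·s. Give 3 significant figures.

One Planck density: ρ_P = c⁵/(ℏG²) = 5.20 × 10^96 kg/m³.
7.89 × 10^-3 × 5.20 × 10^96 kg/m³ = 4.10 × 10^94 kg/m³

4.10 × 10^94 kg/m³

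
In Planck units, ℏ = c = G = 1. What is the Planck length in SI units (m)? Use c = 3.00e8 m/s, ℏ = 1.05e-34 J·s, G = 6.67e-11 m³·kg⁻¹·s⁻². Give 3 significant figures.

1.61e-35 m

From ℏ = c = G = 1 the length scale is ℓ_P = √(ℏG/c³).
  = √(2.59e-70)
  = 1.61e-35 m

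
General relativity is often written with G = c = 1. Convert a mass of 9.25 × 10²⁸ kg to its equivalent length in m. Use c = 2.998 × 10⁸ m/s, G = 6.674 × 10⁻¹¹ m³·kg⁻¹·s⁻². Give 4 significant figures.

In G = c = 1 units mass has dimensions of length; the conversion factor is G/c².
9.25 × 10²⁸ kg × (G/c²) = 68.69 m

68.69 m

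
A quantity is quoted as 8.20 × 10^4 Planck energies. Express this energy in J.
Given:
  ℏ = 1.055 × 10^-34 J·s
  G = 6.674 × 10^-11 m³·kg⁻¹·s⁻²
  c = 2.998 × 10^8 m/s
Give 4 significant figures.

1.604 × 10^14 J

One Planck energy: E_P = √(ℏc⁵/G) = 1.957 × 10^9 J.
8.20 × 10^4 × 1.957 × 10^9 J = 1.604 × 10^14 J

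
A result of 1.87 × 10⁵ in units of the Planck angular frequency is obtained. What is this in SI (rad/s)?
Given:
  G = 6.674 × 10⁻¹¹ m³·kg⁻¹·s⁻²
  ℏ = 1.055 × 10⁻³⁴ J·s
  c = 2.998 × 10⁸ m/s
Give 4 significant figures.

One Planck angular frequency: ω_P = √(c⁵/(ℏG)) = 1.855 × 10⁴³ rad/s.
1.87 × 10⁵ × 1.855 × 10⁴³ rad/s = 3.468 × 10⁴⁸ rad/s

3.468 × 10⁴⁸ rad/s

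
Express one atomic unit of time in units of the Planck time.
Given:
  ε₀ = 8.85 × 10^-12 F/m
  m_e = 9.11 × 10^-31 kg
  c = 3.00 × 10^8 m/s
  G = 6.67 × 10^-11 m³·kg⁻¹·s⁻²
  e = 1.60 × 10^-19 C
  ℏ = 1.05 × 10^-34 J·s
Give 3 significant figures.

atomic unit of time: τ_au = (4πε₀)²ℏ³/(m_e e⁴) = 2.40 × 10^-17 s
Planck time: t_P = √(ℏG/c⁵) = 5.37 × 10^-44 s
ratio = 2.40 × 10^-17 / 5.37 × 10^-44 = 4.47 × 10^26

4.47 × 10^26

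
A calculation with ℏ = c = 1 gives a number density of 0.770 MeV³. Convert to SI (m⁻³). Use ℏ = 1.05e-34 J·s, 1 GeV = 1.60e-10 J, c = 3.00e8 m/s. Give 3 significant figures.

1.01e38 m⁻³

Number density is [L]⁻³ = [E]³/(ℏc)³.
1 GeV³ → 1/(ℏc)³ × (1 GeV in J)³ = 1.31e47 m⁻³.
Convert the energy scale: 0.770 MeV³ = 7.70e-10 GeV³.
Result: 7.70e-10 × 1.31e47 = 1.01e38 m⁻³.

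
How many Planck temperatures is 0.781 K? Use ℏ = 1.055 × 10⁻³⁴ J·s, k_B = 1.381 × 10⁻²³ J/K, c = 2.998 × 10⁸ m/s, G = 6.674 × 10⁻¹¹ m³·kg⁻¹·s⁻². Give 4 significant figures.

5.512 × 10⁻³³

Planck temperature: T_P = √(ℏc⁵/G) / k_B = 1.417 × 10³² K.
0.781 / 1.417 × 10³² = 5.512 × 10⁻³³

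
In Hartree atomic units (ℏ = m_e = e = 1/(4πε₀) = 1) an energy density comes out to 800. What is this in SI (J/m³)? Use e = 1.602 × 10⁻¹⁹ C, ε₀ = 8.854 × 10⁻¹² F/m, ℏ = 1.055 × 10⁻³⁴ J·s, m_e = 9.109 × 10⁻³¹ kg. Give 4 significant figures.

One atomic unit of energy density: u_au = E_h/a₀³ = m_e⁴e¹⁰/((4πε₀)⁵ℏ⁸) = 2.929 × 10¹³ J/m³.
800 × 2.929 × 10¹³ J/m³ = 2.343 × 10¹⁶ J/m³

2.343 × 10¹⁶ J/m³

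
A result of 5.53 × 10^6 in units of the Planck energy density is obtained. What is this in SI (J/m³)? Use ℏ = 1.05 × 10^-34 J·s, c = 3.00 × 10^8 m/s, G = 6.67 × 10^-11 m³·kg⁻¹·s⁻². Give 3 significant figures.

One Planck energy density: u_P = c⁷/(ℏG²) = 4.68 × 10^113 J/m³.
5.53 × 10^6 × 4.68 × 10^113 J/m³ = 2.59 × 10^120 J/m³

2.59 × 10^120 J/m³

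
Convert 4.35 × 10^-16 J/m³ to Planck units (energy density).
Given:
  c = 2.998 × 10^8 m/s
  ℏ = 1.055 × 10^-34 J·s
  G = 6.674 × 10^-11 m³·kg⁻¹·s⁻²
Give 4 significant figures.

Planck energy density: u_P = c⁷/(ℏG²) = 4.632 × 10^113 J/m³.
4.35 × 10^-16 / 4.632 × 10^113 = 9.391 × 10^-130

9.391 × 10^-130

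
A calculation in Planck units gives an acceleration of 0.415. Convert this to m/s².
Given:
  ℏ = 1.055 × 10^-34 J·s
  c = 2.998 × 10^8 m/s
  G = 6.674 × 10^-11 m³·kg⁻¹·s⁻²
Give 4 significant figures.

2.307 × 10^51 m/s²

One Planck acceleration: a_P = √(c⁷/(ℏG)) = 5.560 × 10^51 m/s².
0.415 × 5.560 × 10^51 m/s² = 2.307 × 10^51 m/s²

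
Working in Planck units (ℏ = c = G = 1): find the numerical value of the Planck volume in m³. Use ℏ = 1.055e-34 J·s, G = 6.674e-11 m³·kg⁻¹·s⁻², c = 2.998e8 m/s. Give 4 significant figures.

From ℏ = c = G = 1 the volume scale is V_P = (ℏG/c³)^(3/2).
  = √(1.784e-209)
  = 4.224e-105 m³

4.224e-105 m³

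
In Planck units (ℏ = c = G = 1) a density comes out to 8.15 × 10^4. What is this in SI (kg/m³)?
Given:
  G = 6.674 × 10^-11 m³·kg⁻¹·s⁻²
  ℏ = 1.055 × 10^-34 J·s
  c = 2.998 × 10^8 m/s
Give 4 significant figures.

One Planck density: ρ_P = c⁵/(ℏG²) = 5.154 × 10^96 kg/m³.
8.15 × 10^4 × 5.154 × 10^96 kg/m³ = 4.200 × 10^101 kg/m³

4.200 × 10^101 kg/m³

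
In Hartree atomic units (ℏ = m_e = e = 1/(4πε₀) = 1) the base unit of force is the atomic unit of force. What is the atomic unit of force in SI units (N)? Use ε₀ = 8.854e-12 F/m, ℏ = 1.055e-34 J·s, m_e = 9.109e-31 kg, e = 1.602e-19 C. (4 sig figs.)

F_au = E_h/a₀ = m_e²e⁶/((4πε₀)³ℏ⁴)
E_h = 4.354e-18 J
a₀ = 5.297e-11 m
E_h/a₀ = 8.220e-8 N

8.220e-8 N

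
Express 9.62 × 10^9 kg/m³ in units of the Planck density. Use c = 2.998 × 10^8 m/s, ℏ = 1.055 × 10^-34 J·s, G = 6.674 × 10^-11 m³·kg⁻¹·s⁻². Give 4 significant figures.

1.867 × 10^-87

Planck density: ρ_P = c⁵/(ℏG²) = 5.154 × 10^96 kg/m³.
9.62 × 10^9 / 5.154 × 10^96 = 1.867 × 10^-87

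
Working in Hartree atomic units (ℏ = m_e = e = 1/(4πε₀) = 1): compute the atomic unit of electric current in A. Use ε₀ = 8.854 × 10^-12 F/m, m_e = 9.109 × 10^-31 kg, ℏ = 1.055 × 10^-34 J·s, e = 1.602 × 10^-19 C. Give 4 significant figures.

6.612 × 10^-3 A

From ℏ = m_e = e = 1/(4πε₀) = 1 the current scale is I_au = e E_h/ℏ = m_e e⁵/((4πε₀)²ℏ³).
E_h = 4.354 × 10^-18 J
e·E_h/ℏ = 6.612 × 10^-3 A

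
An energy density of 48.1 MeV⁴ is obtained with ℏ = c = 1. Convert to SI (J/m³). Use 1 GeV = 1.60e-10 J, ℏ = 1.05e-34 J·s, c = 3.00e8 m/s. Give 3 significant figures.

[E]/[L]³ = [E]⁴/(ℏc)³; restore (ℏc)⁻³.
1 GeV⁴ → 1/(ℏc)³ × (1 GeV in J)⁴ = 2.10e37 J/m³.
Convert the energy scale: 48.1 MeV⁴ = 4.81e-11 GeV⁴.
Result: 4.81e-11 × 2.10e37 = 1.01e27 J/m³.

1.01e27 J/m³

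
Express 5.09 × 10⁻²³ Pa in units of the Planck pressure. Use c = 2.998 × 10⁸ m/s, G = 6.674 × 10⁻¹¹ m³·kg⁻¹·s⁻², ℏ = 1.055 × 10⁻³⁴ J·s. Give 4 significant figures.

1.099 × 10⁻¹³⁶

Planck pressure: p_P = c⁷/(ℏG²) = 4.632 × 10¹¹³ Pa.
5.09 × 10⁻²³ / 4.632 × 10¹¹³ = 1.099 × 10⁻¹³⁶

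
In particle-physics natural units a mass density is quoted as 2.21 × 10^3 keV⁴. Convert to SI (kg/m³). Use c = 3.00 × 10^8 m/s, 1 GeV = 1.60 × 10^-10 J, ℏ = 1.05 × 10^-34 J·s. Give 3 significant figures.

Mass density is [E]/(c²[L]³) = [E]⁴/(ℏ³c⁵).
1 GeV⁴ → 1/(ℏ³c⁵) × (1 GeV in J)⁴ = 2.33 × 10^20 kg/m³.
Convert the energy scale: 2.21 × 10^3 keV⁴ = 2.21 × 10^-21 GeV⁴.
Result: 2.21 × 10^-21 × 2.33 × 10^20 = 0.515 kg/m³.

0.515 kg/m³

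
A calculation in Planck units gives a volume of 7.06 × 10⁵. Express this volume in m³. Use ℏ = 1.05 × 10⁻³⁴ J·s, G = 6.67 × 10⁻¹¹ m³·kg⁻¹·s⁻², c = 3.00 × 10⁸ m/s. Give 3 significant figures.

2.95 × 10⁻⁹⁹ m³

One Planck volume: V_P = (ℏG/c³)^(3/2) = 4.18 × 10⁻¹⁰⁵ m³.
7.06 × 10⁵ × 4.18 × 10⁻¹⁰⁵ m³ = 2.95 × 10⁻⁹⁹ m³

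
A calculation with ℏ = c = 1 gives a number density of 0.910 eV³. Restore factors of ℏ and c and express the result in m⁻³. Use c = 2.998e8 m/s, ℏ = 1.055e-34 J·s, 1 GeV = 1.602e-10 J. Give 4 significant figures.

Number density is [L]⁻³ = [E]³/(ℏc)³.
1 GeV³ → 1/(ℏc)³ × (1 GeV in J)³ = 1.299e47 m⁻³.
Convert the energy scale: 0.910 eV³ = 9.10e-28 GeV³.
Result: 9.10e-28 × 1.299e47 = 1.182e20 m⁻³.

1.182e20 m⁻³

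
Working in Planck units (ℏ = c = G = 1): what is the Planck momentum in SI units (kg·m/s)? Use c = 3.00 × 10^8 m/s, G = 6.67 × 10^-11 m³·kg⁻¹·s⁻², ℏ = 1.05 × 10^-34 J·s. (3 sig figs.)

6.52 kg·m/s

Dimensional analysis gives p_P = √(ℏc³/G).
  = √(42.5)
  = 6.52 kg·m/s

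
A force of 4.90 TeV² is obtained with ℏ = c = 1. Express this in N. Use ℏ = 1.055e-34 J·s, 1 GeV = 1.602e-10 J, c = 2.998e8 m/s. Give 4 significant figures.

3.976e12 N

Force is [E]/[L] = [E]²/(ℏc); restore (ℏc)⁻¹.
1 GeV² → 1/(ℏc) × (1 GeV in J)² = 8.114e5 N.
Convert the energy scale: 4.90 TeV² = 4.90e6 GeV².
Result: 4.90e6 × 8.114e5 = 3.976e12 N.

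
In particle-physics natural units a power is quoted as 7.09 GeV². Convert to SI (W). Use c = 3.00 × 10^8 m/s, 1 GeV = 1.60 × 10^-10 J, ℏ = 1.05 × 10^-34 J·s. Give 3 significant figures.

Power is [E]/[T] = [E]²/ℏ.
1 GeV² → 1/ℏ × (1 GeV in J)² = 2.44 × 10^14 W.
Result: 7.09 × 2.44 × 10^14 = 1.73 × 10^15 W.

1.73 × 10^15 W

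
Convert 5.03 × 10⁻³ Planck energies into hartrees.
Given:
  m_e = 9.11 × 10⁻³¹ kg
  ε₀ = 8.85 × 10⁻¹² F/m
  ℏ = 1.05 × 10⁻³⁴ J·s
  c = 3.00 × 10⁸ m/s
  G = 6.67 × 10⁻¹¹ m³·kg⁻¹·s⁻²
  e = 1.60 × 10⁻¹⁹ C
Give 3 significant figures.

Planck energy: E_P = √(ℏc⁵/G) = 1.96 × 10⁹ J
hartree: E_h = m_e e⁴/(4πε₀ℏ)² = 4.38 × 10⁻¹⁸ J
5.03 × 10⁻³ × 1.96 × 10⁹ / 4.38 × 10⁻¹⁸ = 2.25 × 10²⁴

2.25 × 10²⁴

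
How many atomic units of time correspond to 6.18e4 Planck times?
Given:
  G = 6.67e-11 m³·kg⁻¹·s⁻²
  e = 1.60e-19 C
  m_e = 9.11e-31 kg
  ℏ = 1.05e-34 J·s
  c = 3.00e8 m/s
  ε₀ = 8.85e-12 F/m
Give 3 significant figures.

1.38e-22

Planck time: t_P = √(ℏG/c⁵) = 5.37e-44 s
atomic unit of time: τ_au = (4πε₀)²ℏ³/(m_e e⁴) = 2.40e-17 s
6.18e4 × 5.37e-44 / 2.40e-17 = 1.38e-22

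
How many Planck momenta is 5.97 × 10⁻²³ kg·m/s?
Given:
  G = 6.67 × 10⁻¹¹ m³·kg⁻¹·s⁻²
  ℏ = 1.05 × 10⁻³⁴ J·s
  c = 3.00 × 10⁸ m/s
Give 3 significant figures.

9.16 × 10⁻²⁴

Planck momentum: p_P = √(ℏc³/G) = 6.52 kg·m/s.
5.97 × 10⁻²³ / 6.52 = 9.16 × 10⁻²⁴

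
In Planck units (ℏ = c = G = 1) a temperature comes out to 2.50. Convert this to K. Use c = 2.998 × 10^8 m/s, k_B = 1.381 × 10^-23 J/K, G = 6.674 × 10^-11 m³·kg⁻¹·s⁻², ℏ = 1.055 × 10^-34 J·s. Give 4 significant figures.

3.542 × 10^32 K

One Planck temperature: T_P = √(ℏc⁵/G) / k_B = 1.417 × 10^32 K.
2.50 × 1.417 × 10^32 K = 3.542 × 10^32 K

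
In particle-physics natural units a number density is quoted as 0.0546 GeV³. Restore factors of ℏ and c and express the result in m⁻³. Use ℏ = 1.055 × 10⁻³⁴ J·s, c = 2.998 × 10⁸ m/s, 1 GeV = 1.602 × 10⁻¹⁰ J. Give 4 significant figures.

Number density is [L]⁻³ = [E]³/(ℏc)³.
1 GeV³ → 1/(ℏc)³ × (1 GeV in J)³ = 1.299 × 10⁴⁷ m⁻³.
Result: 0.0546 × 1.299 × 10⁴⁷ = 7.095 × 10⁴⁵ m⁻³.

7.095 × 10⁴⁵ m⁻³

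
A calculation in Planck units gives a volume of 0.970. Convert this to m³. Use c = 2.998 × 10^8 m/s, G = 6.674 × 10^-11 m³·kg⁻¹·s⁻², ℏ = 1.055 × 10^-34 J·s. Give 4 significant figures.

4.097 × 10^-105 m³

One Planck volume: V_P = (ℏG/c³)^(3/2) = 4.224 × 10^-105 m³.
0.970 × 4.224 × 10^-105 m³ = 4.097 × 10^-105 m³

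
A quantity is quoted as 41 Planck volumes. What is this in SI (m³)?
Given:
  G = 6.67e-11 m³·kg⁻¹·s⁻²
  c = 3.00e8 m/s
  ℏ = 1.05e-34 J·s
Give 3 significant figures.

1.71e-103 m³

One Planck volume: V_P = (ℏG/c³)^(3/2) = 4.18e-105 m³.
41 × 4.18e-105 m³ = 1.71e-103 m³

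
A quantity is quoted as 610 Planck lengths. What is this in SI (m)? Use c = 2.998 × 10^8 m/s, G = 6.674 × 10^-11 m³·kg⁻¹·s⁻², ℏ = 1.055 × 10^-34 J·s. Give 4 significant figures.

One Planck length: ℓ_P = √(ℏG/c³) = 1.616 × 10^-35 m.
610 × 1.616 × 10^-35 m = 9.861 × 10^-33 m

9.861 × 10^-33 m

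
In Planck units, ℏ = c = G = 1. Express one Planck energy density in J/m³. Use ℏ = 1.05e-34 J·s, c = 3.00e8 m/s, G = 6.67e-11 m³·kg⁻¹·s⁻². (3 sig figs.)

The unique combination of the constants set to 1 with dimensions of energy density is u_P = c⁷/(ℏG²).
  = 2.19e59 / 4.67e-55
  = 4.68e113 J/m³

4.68e113 J/m³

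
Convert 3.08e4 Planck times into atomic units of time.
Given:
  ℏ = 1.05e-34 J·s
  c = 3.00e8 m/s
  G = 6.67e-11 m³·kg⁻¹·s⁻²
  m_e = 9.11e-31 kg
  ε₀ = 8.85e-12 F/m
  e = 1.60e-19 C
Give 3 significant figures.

Planck time: t_P = √(ℏG/c⁵) = 5.37e-44 s
atomic unit of time: τ_au = (4πε₀)²ℏ³/(m_e e⁴) = 2.40e-17 s
3.08e4 × 5.37e-44 / 2.40e-17 = 6.89e-23

6.89e-23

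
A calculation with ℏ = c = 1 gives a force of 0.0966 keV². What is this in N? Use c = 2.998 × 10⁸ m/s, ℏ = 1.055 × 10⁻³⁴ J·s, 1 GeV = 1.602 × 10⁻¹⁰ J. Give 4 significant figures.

Force is [E]/[L] = [E]²/(ℏc); restore (ℏc)⁻¹.
1 GeV² → 1/(ℏc) × (1 GeV in J)² = 8.114 × 10⁵ N.
Convert the energy scale: 0.0966 keV² = 9.66 × 10⁻¹⁴ GeV².
Result: 9.66 × 10⁻¹⁴ × 8.114 × 10⁵ = 7.838 × 10⁻⁸ N.

7.838 × 10⁻⁸ N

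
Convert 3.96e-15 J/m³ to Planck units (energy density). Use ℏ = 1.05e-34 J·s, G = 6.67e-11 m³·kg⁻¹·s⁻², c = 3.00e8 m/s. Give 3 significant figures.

Planck energy density: u_P = c⁷/(ℏG²) = 4.68e113 J/m³.
3.96e-15 / 4.68e113 = 8.46e-129

8.46e-129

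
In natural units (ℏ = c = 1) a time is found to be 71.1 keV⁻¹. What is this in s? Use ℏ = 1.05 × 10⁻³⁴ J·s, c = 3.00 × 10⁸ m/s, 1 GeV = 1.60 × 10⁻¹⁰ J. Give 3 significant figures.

A time is [E]⁻¹ in ℏ=c=1; restore one factor of ℏ.
1 GeV⁻¹ → ℏ × (1 GeV in J)⁻¹ = 6.56 × 10⁻²⁵ s.
Convert the energy scale: 71.1 keV⁻¹ = 7.11 × 10⁷ GeV⁻¹.
Result: 7.11 × 10⁷ × 6.56 × 10⁻²⁵ = 4.67 × 10⁻¹⁷ s.

4.67 × 10⁻¹⁷ s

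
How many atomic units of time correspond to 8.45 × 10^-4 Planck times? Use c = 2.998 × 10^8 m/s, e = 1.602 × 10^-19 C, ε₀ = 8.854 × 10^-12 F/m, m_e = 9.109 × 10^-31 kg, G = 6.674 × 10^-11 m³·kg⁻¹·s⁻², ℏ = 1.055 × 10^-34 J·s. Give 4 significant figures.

Planck time: t_P = √(ℏG/c⁵) = 5.392 × 10^-44 s
atomic unit of time: τ_au = (4πε₀)²ℏ³/(m_e e⁴) = 2.423 × 10^-17 s
8.45 × 10^-4 × 5.392 × 10^-44 / 2.423 × 10^-17 = 1.880 × 10^-30

1.880 × 10^-30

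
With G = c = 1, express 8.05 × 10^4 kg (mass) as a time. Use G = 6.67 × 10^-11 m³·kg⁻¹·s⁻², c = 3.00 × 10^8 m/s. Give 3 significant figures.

Mass → time via G/c³.
8.05 × 10^4 kg × (G/c³) = 1.99 × 10^-31 s

1.99 × 10^-31 s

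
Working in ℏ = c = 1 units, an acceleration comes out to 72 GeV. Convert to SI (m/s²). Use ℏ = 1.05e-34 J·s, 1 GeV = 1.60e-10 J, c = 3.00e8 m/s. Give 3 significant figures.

3.29e34 m/s²

Acceleration is [L]/[T]² = c·[E]/ℏ.
1 GeV → c/ℏ × (1 GeV in J) = 4.57e32 m/s².
Result: 72 × 4.57e32 = 3.29e34 m/s².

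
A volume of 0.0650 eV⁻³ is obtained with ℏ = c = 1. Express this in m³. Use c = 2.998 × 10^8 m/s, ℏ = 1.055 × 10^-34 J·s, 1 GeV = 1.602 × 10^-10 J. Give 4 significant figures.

5.002 × 10^-22 m³

Volume is [L]³ = [E]⁻³·(ℏc)³.
1 GeV⁻³ → (ℏc)³ × (1 GeV in J)⁻³ = 7.696 × 10^-48 m³.
Convert the energy scale: 0.0650 eV⁻³ = 6.50 × 10^25 GeV⁻³.
Result: 6.50 × 10^25 × 7.696 × 10^-48 = 5.002 × 10^-22 m³.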